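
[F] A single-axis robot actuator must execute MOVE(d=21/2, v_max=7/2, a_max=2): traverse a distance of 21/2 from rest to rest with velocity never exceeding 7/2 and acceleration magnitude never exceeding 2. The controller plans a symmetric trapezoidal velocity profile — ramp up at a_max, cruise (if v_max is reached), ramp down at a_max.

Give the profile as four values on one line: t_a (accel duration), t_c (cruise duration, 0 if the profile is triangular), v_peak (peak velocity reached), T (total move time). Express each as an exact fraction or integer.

t_a=7/4 t_c=5/4 v_peak=7/2 T=19/4

vₘ²/aₘ = (7/2)²/2 = 49/8
21/2 ≥ 49/8 so v_max reached
t_a = (7/2)/2 = 7/4; v_peak = 7/2
d_cruise = 21/2 − 49/8 = 35/8; t_c = (35/8)/(7/2) = 5/4
T = 2·7/4 + 5/4 = 19/4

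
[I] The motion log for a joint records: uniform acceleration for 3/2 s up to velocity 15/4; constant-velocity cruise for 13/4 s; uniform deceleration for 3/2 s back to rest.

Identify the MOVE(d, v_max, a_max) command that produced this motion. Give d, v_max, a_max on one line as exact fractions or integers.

a_max = (15/4)/(3/2) = 5/2
d_a = ½·15/4·3/2 = 45/16; d_c = 15/4·13/4 = 195/16
d = 2·45/16 + 195/16 = 285/16
t_c = 13/4 > 0 → v_max = v_peak = 15/4

d=285/16 v_max=15/4 a_max=5/2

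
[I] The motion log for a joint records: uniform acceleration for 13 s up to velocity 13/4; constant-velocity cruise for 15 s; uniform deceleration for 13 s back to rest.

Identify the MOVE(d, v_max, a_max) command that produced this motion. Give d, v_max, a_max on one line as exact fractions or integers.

a_max = (13/4)/13 = 1/4
d_a = ½·13/4·13 = 169/8; d_c = 13/4·15 = 195/4
d = 2·169/8 + 195/4 = 91
t_c = 15 > 0 ⇒ limit active, v_max = 13/4

d=91 v_max=13/4 a_max=1/4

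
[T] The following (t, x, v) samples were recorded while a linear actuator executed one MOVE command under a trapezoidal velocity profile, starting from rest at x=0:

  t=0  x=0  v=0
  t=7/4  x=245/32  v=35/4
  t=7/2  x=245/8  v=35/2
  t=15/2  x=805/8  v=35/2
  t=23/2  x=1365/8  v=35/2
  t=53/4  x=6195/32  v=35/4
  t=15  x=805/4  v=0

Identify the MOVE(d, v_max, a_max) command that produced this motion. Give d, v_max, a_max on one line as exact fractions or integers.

d=805/4 v_max=35/2 a_max=5

final state: t=15, x=805/4, v=0 → d = 805/4
a_max = (35/4−0)/(7/4−0) = 5
max v = 35/2 over t∈[7/2,23/2] → v_max = 35/2
check: 35/2·(7/2+8) = 805/4 ✓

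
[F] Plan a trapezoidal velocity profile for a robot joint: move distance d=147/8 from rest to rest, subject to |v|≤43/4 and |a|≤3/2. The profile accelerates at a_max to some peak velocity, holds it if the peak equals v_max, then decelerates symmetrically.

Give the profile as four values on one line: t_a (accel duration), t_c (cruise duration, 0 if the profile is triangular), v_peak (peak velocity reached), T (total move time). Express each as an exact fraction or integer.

vₘ²/aₘ = (43/4)²/(3/2) = 1849/24
147/8 < 1849/24 so t_c = 0
v_peak = √(147/8·3/2) = √(441/16) = 21/4
t_a = (21/4)/(3/2) = 7/2; t_c = 0
T = 2·7/2 = 7

t_a=7/2 t_c=0 v_peak=21/4 T=7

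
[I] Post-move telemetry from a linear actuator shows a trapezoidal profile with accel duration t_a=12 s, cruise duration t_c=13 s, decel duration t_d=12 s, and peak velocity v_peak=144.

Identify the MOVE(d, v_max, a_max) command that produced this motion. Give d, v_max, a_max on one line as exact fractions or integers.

a_max = 144/12 = 12
d_a = ½·144·12 = 864; d_c = 144·13 = 1872
d = 2·864 + 1872 = 3600
t_c = 13 > 0 ⇒ limit active, v_max = 144

d=3600 v_max=144 a_max=12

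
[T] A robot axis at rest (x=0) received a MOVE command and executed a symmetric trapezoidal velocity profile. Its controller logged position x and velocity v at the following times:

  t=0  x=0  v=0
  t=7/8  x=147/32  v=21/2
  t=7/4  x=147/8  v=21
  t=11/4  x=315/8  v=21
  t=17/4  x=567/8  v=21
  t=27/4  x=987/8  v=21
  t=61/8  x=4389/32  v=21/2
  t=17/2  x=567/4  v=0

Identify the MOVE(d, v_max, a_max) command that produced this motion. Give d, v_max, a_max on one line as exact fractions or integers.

final state: t=17/2, x=567/4, v=0 → d = 567/4
a_max = (21/2−0)/(7/8−0) = 12
max v = 21 over t∈[7/4,27/4] → v_max = 21
check: 21·(7/4+5) = 567/4 ✓

d=567/4 v_max=21 a_max=12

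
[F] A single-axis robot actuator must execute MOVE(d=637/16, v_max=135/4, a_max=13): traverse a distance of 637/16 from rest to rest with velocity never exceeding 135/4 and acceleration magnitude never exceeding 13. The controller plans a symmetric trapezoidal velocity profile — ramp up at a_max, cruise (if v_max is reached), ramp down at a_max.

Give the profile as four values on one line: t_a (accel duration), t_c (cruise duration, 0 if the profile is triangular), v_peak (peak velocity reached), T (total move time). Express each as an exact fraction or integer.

(v_max)²/a_max = (135/4)²/13 = 18225/208
637/16 < 18225/208 → triangular
v_peak = √(637/16·13) = √(8281/16) = 91/4
t_a = (91/4)/13 = 7/4; t_c = 0
T = 2·7/4 = 7/2

t_a=7/4 t_c=0 v_peak=91/4 T=7/2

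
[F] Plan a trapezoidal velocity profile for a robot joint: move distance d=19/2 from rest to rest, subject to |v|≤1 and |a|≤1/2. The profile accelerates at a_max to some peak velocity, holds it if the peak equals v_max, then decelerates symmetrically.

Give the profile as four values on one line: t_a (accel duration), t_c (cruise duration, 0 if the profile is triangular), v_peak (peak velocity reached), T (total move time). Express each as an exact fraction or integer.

t_a=2 t_c=15/2 v_peak=1 T=23/2

v_max²/a_max = 1²/(1/2) = 2
19/2 ≥ 2 ⇒ cruise phase
t_a = 1/(1/2) = 2; v_peak = 1
d_cruise = 19/2 − 2 = 15/2; t_c = (15/2)/1 = 15/2
T = 2·2 + 15/2 = 23/2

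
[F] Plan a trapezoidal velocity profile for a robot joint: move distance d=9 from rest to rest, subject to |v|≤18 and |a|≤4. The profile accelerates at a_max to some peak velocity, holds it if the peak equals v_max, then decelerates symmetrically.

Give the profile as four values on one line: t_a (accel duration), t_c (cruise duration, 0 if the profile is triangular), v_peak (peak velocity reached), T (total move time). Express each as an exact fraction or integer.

t_a=3/2 t_c=0 v_peak=6 T=3

vₘ²/aₘ = 18²/4 = 81
9 < 81 ⇒ no cruise
v_peak = √(9·4) = √36 = 6
t_a = 6/4 = 3/2; t_c = 0
T = 2·3/2 = 3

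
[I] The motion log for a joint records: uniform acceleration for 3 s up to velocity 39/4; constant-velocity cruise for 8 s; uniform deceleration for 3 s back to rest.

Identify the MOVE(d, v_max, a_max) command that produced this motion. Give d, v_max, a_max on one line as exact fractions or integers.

d=429/4 v_max=39/4 a_max=13/4

a_max = (39/4)/3 = 13/4
d_a = ½·39/4·3 = 117/8; d_c = 39/4·8 = 78
d = 2·117/8 + 78 = 429/4
t_c = 8 > 0 → v_max = v_peak = 39/4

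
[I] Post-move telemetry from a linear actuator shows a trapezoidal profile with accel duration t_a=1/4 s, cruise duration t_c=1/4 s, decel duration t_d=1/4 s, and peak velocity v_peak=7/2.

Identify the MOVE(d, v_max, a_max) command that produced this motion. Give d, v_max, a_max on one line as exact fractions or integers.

a_max = (7/2)/(1/4) = 14
d_a = ½·7/2·1/4 = 7/16; d_c = 7/2·1/4 = 7/8
d = 2·7/16 + 7/8 = 7/4
t_c = 1/4 > 0 ⇒ limit active, v_max = 7/2

d=7/4 v_max=7/2 a_max=14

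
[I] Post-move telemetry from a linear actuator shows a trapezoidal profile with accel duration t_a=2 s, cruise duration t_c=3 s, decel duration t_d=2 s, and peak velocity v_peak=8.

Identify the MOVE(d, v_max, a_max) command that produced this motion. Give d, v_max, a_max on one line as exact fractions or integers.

a_max = 8/2 = 4
d_a = ½·8·2 = 8; d_c = 8·3 = 24
d = 2·8 + 24 = 40
t_c = 3 > 0 so v_max = 8

d=40 v_max=8 a_max=4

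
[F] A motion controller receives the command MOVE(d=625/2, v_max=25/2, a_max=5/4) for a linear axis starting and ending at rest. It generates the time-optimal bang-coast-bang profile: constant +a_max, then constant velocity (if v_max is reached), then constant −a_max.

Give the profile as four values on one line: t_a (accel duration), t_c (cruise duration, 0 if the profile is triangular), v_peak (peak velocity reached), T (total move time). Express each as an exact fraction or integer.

t_a=10 t_c=15 v_peak=25/2 T=35

vₘ²/aₘ = (25/2)²/(5/4) = 125
625/2 ≥ 125 ⇒ cruise phase
t_a = (25/2)/(5/4) = 10; v_peak = 25/2
d_cruise = 625/2 − 125 = 375/2; t_c = (375/2)/(25/2) = 15
T = 2·10 + 15 = 35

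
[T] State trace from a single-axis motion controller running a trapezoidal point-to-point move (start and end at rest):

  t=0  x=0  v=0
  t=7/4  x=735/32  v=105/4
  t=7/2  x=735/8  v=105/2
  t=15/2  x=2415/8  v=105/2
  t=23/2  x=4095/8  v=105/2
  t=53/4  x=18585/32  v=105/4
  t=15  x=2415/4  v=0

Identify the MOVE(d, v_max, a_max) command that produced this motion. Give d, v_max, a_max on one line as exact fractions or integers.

final state: t=15, x=2415/4, v=0 → d = 2415/4
a_max = (105/4−0)/(7/4−0) = 15
max v = 105/2 over t∈[7/2,23/2] → v_max = 105/2
check: 105/2·(7/2+8) = 2415/4 ✓

d=2415/4 v_max=105/2 a_max=15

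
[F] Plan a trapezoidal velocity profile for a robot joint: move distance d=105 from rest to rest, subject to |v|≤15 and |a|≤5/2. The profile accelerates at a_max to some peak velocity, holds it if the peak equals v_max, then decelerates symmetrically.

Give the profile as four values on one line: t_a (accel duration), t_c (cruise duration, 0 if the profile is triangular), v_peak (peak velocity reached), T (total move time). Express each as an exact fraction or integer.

t_a=6 t_c=1 v_peak=15 T=13

v_max²/a_max = 15²/(5/2) = 90
105 ≥ 90 ⇒ cruise phase
t_a = 15/(5/2) = 6; v_peak = 15
d_cruise = 105 − 90 = 15; t_c = 15/15 = 1
T = 2·6 + 1 = 13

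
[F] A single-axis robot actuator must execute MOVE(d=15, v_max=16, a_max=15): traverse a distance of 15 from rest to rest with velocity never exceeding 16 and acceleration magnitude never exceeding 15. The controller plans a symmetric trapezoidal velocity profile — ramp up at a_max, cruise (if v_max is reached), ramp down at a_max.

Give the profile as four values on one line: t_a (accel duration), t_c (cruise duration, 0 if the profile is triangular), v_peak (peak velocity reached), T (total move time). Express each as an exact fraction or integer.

(v_max)²/a_max = 16²/15 = 256/15
15 < 256/15 → triangular
v_peak = √(15·15) = √225 = 15
t_a = 15/15 = 1; t_c = 0
T = 2·1 = 2

t_a=1 t_c=0 v_peak=15 T=2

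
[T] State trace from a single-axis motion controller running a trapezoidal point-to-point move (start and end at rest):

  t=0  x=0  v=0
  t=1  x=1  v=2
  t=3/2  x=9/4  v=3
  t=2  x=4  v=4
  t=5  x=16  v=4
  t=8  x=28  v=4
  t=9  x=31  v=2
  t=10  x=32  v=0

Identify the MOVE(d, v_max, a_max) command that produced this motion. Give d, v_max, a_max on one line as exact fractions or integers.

final state: t=10, x=32, v=0 → d = 32
a_max = (2−0)/(1−0) = 2
max v = 4 over t∈[2,8] → v_max = 4
check: 4·(2+6) = 32 ✓

d=32 v_max=4 a_max=2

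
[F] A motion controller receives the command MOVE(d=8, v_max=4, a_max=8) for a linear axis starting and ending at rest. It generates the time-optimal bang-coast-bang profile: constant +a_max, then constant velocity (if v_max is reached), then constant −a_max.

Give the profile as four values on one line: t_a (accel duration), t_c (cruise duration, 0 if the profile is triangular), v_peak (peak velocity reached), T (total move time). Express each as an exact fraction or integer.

(v_max)²/a_max = 4²/8 = 2
8 ≥ 2 → trapezoidal
t_a = 4/8 = 1/2; v_peak = 4
d_cruise = 8 − 2 = 6; t_c = 6/4 = 3/2
T = 2·1/2 + 3/2 = 5/2

t_a=1/2 t_c=3/2 v_peak=4 T=5/2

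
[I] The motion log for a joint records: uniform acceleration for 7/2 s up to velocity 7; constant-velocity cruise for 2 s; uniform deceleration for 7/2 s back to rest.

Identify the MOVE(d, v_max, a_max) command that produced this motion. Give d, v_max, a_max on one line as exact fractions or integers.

a_max = 7/(7/2) = 2
d_a = ½·7·7/2 = 49/4; d_c = 7·2 = 14
d = 2·49/4 + 14 = 77/2
t_c = 2 > 0 so v_max = 7

d=77/2 v_max=7 a_max=2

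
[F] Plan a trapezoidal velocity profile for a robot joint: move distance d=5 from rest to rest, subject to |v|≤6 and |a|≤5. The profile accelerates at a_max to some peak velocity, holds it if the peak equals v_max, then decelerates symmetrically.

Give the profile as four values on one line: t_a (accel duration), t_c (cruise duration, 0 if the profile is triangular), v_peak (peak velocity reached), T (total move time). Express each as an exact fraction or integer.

vₘ²/aₘ = 6²/5 = 36/5
5 < 36/5 so t_c = 0
v_peak = √(5·5) = √25 = 5
t_a = 5/5 = 1; t_c = 0
T = 2·1 = 2

t_a=1 t_c=0 v_peak=5 T=2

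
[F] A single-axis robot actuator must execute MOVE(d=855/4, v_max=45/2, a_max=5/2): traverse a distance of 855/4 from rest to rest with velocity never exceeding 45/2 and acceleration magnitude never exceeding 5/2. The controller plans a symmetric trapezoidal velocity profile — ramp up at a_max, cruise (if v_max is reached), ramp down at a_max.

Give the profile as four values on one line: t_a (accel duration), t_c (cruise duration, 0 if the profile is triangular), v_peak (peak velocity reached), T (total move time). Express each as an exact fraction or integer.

vₘ²/aₘ = (45/2)²/(5/2) = 405/2
855/4 ≥ 405/2 → trapezoidal
t_a = (45/2)/(5/2) = 9; v_peak = 45/2
d_cruise = 855/4 − 405/2 = 45/4; t_c = (45/4)/(45/2) = 1/2
T = 2·9 + 1/2 = 37/2

t_a=9 t_c=1/2 v_peak=45/2 T=37/2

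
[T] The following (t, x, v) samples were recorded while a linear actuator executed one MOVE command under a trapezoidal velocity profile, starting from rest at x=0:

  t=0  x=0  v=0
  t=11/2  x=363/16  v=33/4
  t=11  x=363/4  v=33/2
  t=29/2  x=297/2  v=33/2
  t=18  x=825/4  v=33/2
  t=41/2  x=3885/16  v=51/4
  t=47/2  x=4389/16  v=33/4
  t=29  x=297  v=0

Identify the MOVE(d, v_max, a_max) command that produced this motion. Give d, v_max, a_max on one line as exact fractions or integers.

final state: t=29, x=297, v=0 → d = 297
a_max = (33/4−0)/(11/2−0) = 3/2
max v = 33/2 over t∈[11,18] → v_max = 33/2
check: 33/2·(11+7) = 297 ✓

d=297 v_max=33/2 a_max=3/2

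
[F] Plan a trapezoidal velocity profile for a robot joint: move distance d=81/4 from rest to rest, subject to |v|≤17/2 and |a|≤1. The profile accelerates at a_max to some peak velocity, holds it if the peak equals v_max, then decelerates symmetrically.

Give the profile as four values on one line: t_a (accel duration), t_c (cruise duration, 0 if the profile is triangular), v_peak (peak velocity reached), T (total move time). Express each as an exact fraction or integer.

t_a=9/2 t_c=0 v_peak=9/2 T=9

vₘ²/aₘ = (17/2)²/1 = 289/4
81/4 < 289/4 ⇒ no cruise
v_peak = √(81/4·1) = √(81/4) = 9/2
t_a = (9/2)/1 = 9/2; t_c = 0
T = 2·9/2 = 9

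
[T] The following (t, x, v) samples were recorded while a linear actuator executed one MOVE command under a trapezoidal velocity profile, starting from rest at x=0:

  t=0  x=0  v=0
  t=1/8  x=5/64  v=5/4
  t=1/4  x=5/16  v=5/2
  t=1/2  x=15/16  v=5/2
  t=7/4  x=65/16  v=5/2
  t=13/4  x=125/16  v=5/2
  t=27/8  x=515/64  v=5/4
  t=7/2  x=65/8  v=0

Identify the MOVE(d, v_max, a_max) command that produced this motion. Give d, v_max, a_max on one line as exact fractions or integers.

final state: t=7/2, x=65/8, v=0 → d = 65/8
a_max = (5/4−0)/(1/8−0) = 10
max v = 5/2 over t∈[1/4,13/4] → v_max = 5/2
check: 5/2·(1/4+3) = 65/8 ✓

d=65/8 v_max=5/2 a_max=10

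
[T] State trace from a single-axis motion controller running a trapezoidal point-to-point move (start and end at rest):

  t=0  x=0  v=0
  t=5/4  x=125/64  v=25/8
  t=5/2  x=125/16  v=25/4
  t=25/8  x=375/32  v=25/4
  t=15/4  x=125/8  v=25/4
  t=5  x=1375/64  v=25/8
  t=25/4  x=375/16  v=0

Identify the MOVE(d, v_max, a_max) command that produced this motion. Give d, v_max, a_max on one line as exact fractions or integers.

d=375/16 v_max=25/4 a_max=5/2

final state: t=25/4, x=375/16, v=0 → d = 375/16
a_max = (25/8−0)/(5/4−0) = 5/2
max v = 25/4 over t∈[5/2,15/4] → v_max = 25/4
check: 25/4·(5/2+5/4) = 375/16 ✓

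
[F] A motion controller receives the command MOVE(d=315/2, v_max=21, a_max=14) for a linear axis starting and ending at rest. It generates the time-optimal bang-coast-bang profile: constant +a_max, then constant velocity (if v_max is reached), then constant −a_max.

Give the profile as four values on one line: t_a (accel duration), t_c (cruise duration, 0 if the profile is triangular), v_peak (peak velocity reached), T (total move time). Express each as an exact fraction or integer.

v_max²/a_max = 21²/14 = 63/2
315/2 ≥ 63/2 ⇒ cruise phase
t_a = 21/14 = 3/2; v_peak = 21
d_cruise = 315/2 − 63/2 = 126; t_c = 126/21 = 6
T = 2·3/2 + 6 = 9

t_a=3/2 t_c=6 v_peak=21 T=9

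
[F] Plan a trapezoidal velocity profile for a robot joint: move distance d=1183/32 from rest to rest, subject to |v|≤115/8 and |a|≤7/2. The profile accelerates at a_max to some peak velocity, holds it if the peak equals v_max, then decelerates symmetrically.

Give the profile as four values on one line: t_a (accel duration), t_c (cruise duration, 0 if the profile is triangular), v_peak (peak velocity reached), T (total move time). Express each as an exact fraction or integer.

t_a=13/4 t_c=0 v_peak=91/8 T=13/2

vₘ²/aₘ = (115/8)²/(7/2) = 13225/224
1183/32 < 13225/224 so t_c = 0
v_peak = √(1183/32·7/2) = √(8281/64) = 91/8
t_a = (91/8)/(7/2) = 13/4; t_c = 0
T = 2·13/4 = 13/2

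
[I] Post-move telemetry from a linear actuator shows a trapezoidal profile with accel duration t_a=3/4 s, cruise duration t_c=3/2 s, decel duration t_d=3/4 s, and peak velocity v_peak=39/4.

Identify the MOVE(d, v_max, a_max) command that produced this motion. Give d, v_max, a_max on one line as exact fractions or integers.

d=351/16 v_max=39/4 a_max=13

a_max = (39/4)/(3/4) = 13
d_a = ½·39/4·3/4 = 117/32; d_c = 39/4·3/2 = 117/8
d = 2·117/32 + 117/8 = 351/16
t_c = 3/2 > 0 ⇒ limit active, v_max = 39/4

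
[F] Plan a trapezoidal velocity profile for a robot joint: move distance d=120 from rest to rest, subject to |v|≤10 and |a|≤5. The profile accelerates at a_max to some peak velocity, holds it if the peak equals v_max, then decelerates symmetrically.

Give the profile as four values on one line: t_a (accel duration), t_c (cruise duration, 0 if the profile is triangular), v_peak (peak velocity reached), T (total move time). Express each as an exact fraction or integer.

t_a=2 t_c=10 v_peak=10 T=14

vₘ²/aₘ = 10²/5 = 20
120 ≥ 20 so v_max reached
t_a = 10/5 = 2; v_peak = 10
d_cruise = 120 − 20 = 100; t_c = 100/10 = 10
T = 2·2 + 10 = 14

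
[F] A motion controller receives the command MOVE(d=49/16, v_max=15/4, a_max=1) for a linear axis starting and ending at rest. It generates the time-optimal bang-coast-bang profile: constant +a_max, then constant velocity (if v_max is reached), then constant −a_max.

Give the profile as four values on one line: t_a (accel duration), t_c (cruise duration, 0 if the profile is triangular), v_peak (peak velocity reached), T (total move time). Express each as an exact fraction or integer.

(v_max)²/a_max = (15/4)²/1 = 225/16
49/16 < 225/16 ⇒ no cruise
v_peak = √(49/16·1) = √(49/16) = 7/4
t_a = (7/4)/1 = 7/4; t_c = 0
T = 2·7/4 = 7/2

t_a=7/4 t_c=0 v_peak=7/4 T=7/2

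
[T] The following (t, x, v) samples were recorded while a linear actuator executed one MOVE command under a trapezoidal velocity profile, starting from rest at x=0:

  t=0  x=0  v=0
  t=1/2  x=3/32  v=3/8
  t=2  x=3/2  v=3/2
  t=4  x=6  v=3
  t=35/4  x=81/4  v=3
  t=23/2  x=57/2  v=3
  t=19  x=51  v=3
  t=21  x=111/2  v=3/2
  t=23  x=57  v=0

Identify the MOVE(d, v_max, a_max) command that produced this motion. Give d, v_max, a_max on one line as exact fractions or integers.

final state: t=23, x=57, v=0 → d = 57
a_max = (3/8−0)/(1/2−0) = 3/4
max v = 3 over t∈[4,19] → v_max = 3
check: 3·(4+15) = 57 ✓

d=57 v_max=3 a_max=3/4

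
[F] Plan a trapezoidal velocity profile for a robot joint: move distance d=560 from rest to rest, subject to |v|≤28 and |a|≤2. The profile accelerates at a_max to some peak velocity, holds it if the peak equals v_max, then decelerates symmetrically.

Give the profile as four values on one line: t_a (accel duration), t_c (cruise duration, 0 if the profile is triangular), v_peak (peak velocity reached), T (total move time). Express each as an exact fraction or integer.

t_a=14 t_c=6 v_peak=28 T=34

v_max²/a_max = 28²/2 = 392
560 ≥ 392 → trapezoidal
t_a = 28/2 = 14; v_peak = 28
d_cruise = 560 − 392 = 168; t_c = 168/28 = 6
T = 2·14 + 6 = 34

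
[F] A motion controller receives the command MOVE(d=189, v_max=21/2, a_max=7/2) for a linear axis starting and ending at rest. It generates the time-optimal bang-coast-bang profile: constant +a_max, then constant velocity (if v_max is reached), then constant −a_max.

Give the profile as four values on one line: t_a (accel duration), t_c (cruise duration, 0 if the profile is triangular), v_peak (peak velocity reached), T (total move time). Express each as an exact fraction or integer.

t_a=3 t_c=15 v_peak=21/2 T=21

v_max²/a_max = (21/2)²/(7/2) = 63/2
189 ≥ 63/2 ⇒ cruise phase
t_a = (21/2)/(7/2) = 3; v_peak = 21/2
d_cruise = 189 − 63/2 = 315/2; t_c = (315/2)/(21/2) = 15
T = 2·3 + 15 = 21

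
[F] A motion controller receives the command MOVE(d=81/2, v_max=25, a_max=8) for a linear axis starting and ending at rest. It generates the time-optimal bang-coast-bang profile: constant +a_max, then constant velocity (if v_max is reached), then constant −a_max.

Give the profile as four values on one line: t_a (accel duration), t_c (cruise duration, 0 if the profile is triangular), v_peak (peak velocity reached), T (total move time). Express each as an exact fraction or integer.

t_a=9/4 t_c=0 v_peak=18 T=9/2

(v_max)²/a_max = 25²/8 = 625/8
81/2 < 625/8 ⇒ no cruise
v_peak = √(81/2·8) = √324 = 18
t_a = 18/8 = 9/4; t_c = 0
T = 2·9/4 = 9/2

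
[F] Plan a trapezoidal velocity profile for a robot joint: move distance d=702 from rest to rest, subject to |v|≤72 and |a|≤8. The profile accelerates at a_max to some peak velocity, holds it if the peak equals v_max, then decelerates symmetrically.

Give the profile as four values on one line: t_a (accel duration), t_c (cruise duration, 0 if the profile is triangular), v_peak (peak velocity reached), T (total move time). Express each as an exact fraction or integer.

vₘ²/aₘ = 72²/8 = 648
702 ≥ 648 → trapezoidal
t_a = 72/8 = 9; v_peak = 72
d_cruise = 702 − 648 = 54; t_c = 54/72 = 3/4
T = 2·9 + 3/4 = 75/4

t_a=9 t_c=3/4 v_peak=72 T=75/4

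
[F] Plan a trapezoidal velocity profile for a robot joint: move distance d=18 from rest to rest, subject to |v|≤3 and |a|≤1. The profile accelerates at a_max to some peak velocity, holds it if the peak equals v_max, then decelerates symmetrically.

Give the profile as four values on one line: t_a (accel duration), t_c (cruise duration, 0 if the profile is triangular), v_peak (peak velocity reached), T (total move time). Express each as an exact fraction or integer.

(v_max)²/a_max = 3²/1 = 9
18 ≥ 9 ⇒ cruise phase
t_a = 3/1 = 3; v_peak = 3
d_cruise = 18 − 9 = 9; t_c = 9/3 = 3
T = 2·3 + 3 = 9

t_a=3 t_c=3 v_peak=3 T=9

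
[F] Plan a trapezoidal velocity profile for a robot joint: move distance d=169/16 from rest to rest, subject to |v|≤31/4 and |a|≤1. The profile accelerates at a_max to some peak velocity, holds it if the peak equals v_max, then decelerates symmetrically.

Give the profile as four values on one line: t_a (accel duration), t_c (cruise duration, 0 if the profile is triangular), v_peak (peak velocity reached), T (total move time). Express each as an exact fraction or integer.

t_a=13/4 t_c=0 v_peak=13/4 T=13/2

(v_max)²/a_max = (31/4)²/1 = 961/16
169/16 < 961/16 so t_c = 0
v_peak = √(169/16·1) = √(169/16) = 13/4
t_a = (13/4)/1 = 13/4; t_c = 0
T = 2·13/4 = 13/2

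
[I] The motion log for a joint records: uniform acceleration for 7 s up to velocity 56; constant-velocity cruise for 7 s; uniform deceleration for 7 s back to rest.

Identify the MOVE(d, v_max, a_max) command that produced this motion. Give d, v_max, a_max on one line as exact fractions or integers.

d=784 v_max=56 a_max=8

a_max = 56/7 = 8
d_a = ½·56·7 = 196; d_c = 56·7 = 392
d = 2·196 + 392 = 784
t_c = 7 > 0 so v_max = 56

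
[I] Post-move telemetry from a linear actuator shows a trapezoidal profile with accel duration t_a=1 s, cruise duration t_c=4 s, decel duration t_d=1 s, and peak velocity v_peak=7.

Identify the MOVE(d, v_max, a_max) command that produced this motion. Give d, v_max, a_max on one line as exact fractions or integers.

d=35 v_max=7 a_max=7

a_max = 7/1 = 7
d_a = ½·7·1 = 7/2; d_c = 7·4 = 28
d = 2·7/2 + 28 = 35
t_c = 4 > 0 → v_max = v_peak = 7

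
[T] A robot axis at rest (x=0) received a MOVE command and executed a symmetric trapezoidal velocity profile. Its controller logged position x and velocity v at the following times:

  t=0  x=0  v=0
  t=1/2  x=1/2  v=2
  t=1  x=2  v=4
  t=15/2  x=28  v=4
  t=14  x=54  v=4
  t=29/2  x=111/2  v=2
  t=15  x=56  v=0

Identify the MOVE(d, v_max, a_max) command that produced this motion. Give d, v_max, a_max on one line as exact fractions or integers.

d=56 v_max=4 a_max=4

final state: t=15, x=56, v=0 → d = 56
a_max = (2−0)/(1/2−0) = 4
max v = 4 over t∈[1,14] → v_max = 4
check: 4·(1+13) = 56 ✓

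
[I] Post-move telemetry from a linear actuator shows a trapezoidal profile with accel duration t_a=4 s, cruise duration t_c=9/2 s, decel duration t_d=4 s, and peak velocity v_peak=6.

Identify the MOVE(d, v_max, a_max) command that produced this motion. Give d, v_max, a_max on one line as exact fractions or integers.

d=51 v_max=6 a_max=3/2

a_max = 6/4 = 3/2
d_a = ½·6·4 = 12; d_c = 6·9/2 = 27
d = 2·12 + 27 = 51
t_c = 9/2 > 0 so v_max = 6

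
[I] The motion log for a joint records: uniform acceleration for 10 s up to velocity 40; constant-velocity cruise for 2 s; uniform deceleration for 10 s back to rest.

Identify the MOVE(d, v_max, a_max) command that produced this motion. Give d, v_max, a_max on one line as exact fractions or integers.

d=480 v_max=40 a_max=4

a_max = 40/10 = 4
d_a = ½·40·10 = 200; d_c = 40·2 = 80
d = 2·200 + 80 = 480
t_c = 2 > 0 ⇒ limit active, v_max = 40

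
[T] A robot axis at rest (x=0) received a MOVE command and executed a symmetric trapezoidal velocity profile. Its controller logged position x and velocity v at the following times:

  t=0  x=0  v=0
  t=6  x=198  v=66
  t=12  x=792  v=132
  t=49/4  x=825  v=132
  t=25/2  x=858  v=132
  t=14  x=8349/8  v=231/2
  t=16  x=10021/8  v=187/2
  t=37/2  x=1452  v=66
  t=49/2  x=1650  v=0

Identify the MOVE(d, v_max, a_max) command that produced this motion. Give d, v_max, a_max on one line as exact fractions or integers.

final state: t=49/2, x=1650, v=0 → d = 1650
a_max = (66−0)/(6−0) = 11
max v = 132 over t∈[12,25/2] → v_max = 132
check: 132·(12+1/2) = 1650 ✓

d=1650 v_max=132 a_max=11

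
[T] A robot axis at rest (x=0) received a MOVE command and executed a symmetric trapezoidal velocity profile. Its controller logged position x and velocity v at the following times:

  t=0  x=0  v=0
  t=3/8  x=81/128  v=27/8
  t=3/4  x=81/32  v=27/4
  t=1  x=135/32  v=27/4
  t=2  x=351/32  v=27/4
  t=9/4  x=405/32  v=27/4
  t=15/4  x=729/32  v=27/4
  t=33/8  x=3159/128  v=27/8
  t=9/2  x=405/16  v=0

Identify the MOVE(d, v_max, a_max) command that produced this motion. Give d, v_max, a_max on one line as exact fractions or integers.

d=405/16 v_max=27/4 a_max=9

final state: t=9/2, x=405/16, v=0 → d = 405/16
a_max = (27/8−0)/(3/8−0) = 9
max v = 27/4 over t∈[3/4,15/4] → v_max = 27/4
check: 27/4·(3/4+3) = 405/16 ✓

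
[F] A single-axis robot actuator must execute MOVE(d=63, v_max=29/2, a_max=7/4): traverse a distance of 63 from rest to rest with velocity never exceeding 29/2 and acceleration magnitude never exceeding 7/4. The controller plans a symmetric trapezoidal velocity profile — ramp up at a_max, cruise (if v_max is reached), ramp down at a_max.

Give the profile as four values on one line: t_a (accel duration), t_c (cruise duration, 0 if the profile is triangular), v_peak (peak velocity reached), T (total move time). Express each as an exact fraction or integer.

t_a=6 t_c=0 v_peak=21/2 T=12

v_max²/a_max = (29/2)²/(7/4) = 841/7
63 < 841/7 so t_c = 0
v_peak = √(63·7/4) = √(441/4) = 21/2
t_a = (21/2)/(7/4) = 6; t_c = 0
T = 2·6 = 12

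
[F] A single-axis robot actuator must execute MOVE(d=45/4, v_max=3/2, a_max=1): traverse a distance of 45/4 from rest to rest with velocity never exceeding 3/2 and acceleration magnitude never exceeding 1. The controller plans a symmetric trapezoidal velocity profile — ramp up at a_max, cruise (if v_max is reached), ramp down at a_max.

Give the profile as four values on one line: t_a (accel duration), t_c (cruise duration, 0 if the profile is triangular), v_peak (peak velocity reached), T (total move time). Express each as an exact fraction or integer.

vₘ²/aₘ = (3/2)²/1 = 9/4
45/4 ≥ 9/4 so v_max reached
t_a = (3/2)/1 = 3/2; v_peak = 3/2
d_cruise = 45/4 − 9/4 = 9; t_c = 9/(3/2) = 6
T = 2·3/2 + 6 = 9

t_a=3/2 t_c=6 v_peak=3/2 T=9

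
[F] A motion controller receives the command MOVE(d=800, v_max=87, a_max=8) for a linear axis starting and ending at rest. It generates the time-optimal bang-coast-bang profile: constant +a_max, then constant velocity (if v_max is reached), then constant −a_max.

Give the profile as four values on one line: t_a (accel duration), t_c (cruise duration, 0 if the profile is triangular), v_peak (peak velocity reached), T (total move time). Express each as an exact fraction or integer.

v_max²/a_max = 87²/8 = 7569/8
800 < 7569/8 → triangular
v_peak = √(800·8) = √6400 = 80
t_a = 80/8 = 10; t_c = 0
T = 2·10 = 20

t_a=10 t_c=0 v_peak=80 T=20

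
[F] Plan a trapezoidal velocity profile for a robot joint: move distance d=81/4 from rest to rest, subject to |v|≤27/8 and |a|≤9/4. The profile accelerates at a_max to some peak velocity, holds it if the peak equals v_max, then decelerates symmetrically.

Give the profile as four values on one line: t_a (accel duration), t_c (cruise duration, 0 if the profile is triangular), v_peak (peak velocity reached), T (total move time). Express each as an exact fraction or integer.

t_a=3/2 t_c=9/2 v_peak=27/8 T=15/2

vₘ²/aₘ = (27/8)²/(9/4) = 81/16
81/4 ≥ 81/16 so v_max reached
t_a = (27/8)/(9/4) = 3/2; v_peak = 27/8
d_cruise = 81/4 − 81/16 = 243/16; t_c = (243/16)/(27/8) = 9/2
T = 2·3/2 + 9/2 = 15/2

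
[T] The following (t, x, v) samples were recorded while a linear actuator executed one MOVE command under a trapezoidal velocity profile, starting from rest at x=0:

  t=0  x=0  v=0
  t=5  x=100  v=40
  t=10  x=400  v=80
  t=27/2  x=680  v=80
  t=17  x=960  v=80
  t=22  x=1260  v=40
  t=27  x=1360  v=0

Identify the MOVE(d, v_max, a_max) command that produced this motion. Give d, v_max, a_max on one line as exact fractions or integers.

d=1360 v_max=80 a_max=8

final state: t=27, x=1360, v=0 → d = 1360
a_max = (40−0)/(5−0) = 8
max v = 80 over t∈[10,17] → v_max = 80
check: 80·(10+7) = 1360 ✓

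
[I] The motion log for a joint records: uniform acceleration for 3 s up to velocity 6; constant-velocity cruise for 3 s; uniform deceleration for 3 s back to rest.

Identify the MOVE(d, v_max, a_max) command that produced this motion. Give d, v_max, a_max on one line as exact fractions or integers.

d=36 v_max=6 a_max=2

a_max = 6/3 = 2
d_a = ½·6·3 = 9; d_c = 6·3 = 18
d = 2·9 + 18 = 36
t_c = 3 > 0 → v_max = v_peak = 6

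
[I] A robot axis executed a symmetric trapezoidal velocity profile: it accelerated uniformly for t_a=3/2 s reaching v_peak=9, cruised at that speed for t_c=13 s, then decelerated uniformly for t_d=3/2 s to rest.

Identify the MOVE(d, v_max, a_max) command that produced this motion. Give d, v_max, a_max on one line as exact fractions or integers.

d=261/2 v_max=9 a_max=6

a_max = 9/(3/2) = 6
d_a = ½·9·3/2 = 27/4; d_c = 9·13 = 117
d = 2·27/4 + 117 = 261/2
t_c = 13 > 0 ⇒ limit active, v_max = 9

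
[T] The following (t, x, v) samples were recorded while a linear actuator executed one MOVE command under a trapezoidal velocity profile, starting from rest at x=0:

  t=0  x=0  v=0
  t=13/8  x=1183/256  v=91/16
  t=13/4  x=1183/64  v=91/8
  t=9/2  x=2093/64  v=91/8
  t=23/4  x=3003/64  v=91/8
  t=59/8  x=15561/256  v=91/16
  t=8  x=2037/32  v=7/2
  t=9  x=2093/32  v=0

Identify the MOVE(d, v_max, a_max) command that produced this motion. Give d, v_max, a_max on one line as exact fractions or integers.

d=2093/32 v_max=91/8 a_max=7/2

final state: t=9, x=2093/32, v=0 → d = 2093/32
a_max = (91/16−0)/(13/8−0) = 7/2
max v = 91/8 over t∈[13/4,23/4] → v_max = 91/8
check: 91/8·(13/4+5/2) = 2093/32 ✓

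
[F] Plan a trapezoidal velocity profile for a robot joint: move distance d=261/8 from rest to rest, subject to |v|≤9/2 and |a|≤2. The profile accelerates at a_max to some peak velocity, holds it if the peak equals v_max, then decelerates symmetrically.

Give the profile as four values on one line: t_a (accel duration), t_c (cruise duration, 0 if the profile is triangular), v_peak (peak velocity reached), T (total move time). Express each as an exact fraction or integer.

t_a=9/4 t_c=5 v_peak=9/2 T=19/2

v_max²/a_max = (9/2)²/2 = 81/8
261/8 ≥ 81/8 ⇒ cruise phase
t_a = (9/2)/2 = 9/4; v_peak = 9/2
d_cruise = 261/8 − 81/8 = 45/2; t_c = (45/2)/(9/2) = 5
T = 2·9/4 + 5 = 19/2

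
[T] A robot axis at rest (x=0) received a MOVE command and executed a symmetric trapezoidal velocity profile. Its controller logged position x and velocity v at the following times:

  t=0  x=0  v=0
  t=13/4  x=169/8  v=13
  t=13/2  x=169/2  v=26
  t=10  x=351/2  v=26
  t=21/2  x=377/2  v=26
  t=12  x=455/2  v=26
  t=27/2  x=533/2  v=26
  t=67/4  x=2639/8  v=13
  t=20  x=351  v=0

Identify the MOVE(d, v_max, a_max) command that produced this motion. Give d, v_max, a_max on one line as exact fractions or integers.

d=351 v_max=26 a_max=4

final state: t=20, x=351, v=0 → d = 351
a_max = (13−0)/(13/4−0) = 4
max v = 26 over t∈[13/2,27/2] → v_max = 26
check: 26·(13/2+7) = 351 ✓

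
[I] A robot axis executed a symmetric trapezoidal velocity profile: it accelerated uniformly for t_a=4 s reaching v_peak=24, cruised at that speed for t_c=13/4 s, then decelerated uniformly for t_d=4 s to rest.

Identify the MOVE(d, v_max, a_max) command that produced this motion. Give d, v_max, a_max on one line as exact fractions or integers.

a_max = 24/4 = 6
d_a = ½·24·4 = 48; d_c = 24·13/4 = 78
d = 2·48 + 78 = 174
t_c = 13/4 > 0 ⇒ limit active, v_max = 24

d=174 v_max=24 a_max=6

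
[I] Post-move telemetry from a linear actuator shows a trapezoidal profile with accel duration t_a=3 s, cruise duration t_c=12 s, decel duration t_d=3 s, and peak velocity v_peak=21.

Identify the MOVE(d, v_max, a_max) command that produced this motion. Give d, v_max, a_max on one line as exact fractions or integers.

d=315 v_max=21 a_max=7

a_max = 21/3 = 7
d_a = ½·21·3 = 63/2; d_c = 21·12 = 252
d = 2·63/2 + 252 = 315
t_c = 12 > 0 so v_max = 21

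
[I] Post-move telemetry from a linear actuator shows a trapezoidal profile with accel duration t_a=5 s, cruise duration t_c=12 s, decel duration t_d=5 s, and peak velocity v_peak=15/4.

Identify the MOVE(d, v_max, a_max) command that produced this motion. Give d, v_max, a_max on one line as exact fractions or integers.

a_max = (15/4)/5 = 3/4
d_a = ½·15/4·5 = 75/8; d_c = 15/4·12 = 45
d = 2·75/8 + 45 = 255/4
t_c = 12 > 0 ⇒ limit active, v_max = 15/4

d=255/4 v_max=15/4 a_max=3/4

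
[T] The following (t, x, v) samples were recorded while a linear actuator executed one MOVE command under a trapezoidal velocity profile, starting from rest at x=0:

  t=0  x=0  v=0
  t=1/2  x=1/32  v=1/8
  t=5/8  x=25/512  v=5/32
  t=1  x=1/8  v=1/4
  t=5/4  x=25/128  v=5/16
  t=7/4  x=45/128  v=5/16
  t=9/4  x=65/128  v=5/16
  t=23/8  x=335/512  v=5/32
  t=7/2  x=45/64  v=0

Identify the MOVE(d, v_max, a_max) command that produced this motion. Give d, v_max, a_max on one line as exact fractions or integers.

final state: t=7/2, x=45/64, v=0 → d = 45/64
a_max = (1/8−0)/(1/2−0) = 1/4
max v = 5/16 over t∈[5/4,9/4] → v_max = 5/16
check: 5/16·(5/4+1) = 45/64 ✓

d=45/64 v_max=5/16 a_max=1/4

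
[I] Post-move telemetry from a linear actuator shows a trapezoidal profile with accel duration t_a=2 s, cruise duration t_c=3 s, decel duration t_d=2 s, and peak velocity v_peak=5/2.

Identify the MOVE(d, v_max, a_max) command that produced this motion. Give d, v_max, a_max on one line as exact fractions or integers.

d=25/2 v_max=5/2 a_max=5/4

a_max = (5/2)/2 = 5/4
d_a = ½·5/2·2 = 5/2; d_c = 5/2·3 = 15/2
d = 2·5/2 + 15/2 = 25/2
t_c = 3 > 0 so v_max = 5/2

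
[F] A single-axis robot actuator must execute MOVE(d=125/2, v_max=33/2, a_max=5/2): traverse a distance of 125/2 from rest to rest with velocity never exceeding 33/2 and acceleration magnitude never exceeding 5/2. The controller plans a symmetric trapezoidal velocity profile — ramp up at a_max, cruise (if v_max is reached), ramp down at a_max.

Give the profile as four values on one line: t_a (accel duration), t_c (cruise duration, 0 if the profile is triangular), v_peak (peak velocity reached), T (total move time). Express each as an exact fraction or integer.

t_a=5 t_c=0 v_peak=25/2 T=10

vₘ²/aₘ = (33/2)²/(5/2) = 1089/10
125/2 < 1089/10 so t_c = 0
v_peak = √(125/2·5/2) = √(625/4) = 25/2
t_a = (25/2)/(5/2) = 5; t_c = 0
T = 2·5 = 10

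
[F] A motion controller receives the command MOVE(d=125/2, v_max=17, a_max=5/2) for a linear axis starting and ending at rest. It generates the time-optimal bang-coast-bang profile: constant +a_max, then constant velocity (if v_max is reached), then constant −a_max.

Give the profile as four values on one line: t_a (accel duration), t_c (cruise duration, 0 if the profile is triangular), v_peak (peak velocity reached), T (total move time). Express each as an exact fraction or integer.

(v_max)²/a_max = 17²/(5/2) = 578/5
125/2 < 578/5 so t_c = 0
v_peak = √(125/2·5/2) = √(625/4) = 25/2
t_a = (25/2)/(5/2) = 5; t_c = 0
T = 2·5 = 10

t_a=5 t_c=0 v_peak=25/2 T=10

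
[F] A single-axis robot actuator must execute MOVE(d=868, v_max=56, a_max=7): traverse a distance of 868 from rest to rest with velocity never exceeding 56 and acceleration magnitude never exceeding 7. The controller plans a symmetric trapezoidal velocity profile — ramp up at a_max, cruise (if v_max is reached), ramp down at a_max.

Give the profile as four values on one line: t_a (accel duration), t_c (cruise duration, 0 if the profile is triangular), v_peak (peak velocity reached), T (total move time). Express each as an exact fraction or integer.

t_a=8 t_c=15/2 v_peak=56 T=47/2

v_max²/a_max = 56²/7 = 448
868 ≥ 448 ⇒ cruise phase
t_a = 56/7 = 8; v_peak = 56
d_cruise = 868 − 448 = 420; t_c = 420/56 = 15/2
T = 2·8 + 15/2 = 47/2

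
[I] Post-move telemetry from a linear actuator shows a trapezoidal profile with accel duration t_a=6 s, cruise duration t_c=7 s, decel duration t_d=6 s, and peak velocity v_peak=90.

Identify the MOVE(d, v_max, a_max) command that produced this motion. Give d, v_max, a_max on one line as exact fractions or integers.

d=1170 v_max=90 a_max=15

a_max = 90/6 = 15
d_a = ½·90·6 = 270; d_c = 90·7 = 630
d = 2·270 + 630 = 1170
t_c = 7 > 0 ⇒ limit active, v_max = 90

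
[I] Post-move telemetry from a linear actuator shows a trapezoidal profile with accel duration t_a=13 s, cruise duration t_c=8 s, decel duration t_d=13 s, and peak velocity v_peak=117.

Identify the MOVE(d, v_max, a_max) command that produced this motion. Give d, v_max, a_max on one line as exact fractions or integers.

d=2457 v_max=117 a_max=9

a_max = 117/13 = 9
d_a = ½·117·13 = 1521/2; d_c = 117·8 = 936
d = 2·1521/2 + 936 = 2457
t_c = 8 > 0 → v_max = v_peak = 117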